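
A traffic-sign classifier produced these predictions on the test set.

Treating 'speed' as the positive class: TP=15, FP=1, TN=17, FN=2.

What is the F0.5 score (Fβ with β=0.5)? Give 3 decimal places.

0.926

Fβ = (1+β²)·TP / ((1+β²)·TP + β²·FN + FP), with β²=1/4
= 1.25·15 / (1.25·15 + 0.25·2 + 1) = 0.926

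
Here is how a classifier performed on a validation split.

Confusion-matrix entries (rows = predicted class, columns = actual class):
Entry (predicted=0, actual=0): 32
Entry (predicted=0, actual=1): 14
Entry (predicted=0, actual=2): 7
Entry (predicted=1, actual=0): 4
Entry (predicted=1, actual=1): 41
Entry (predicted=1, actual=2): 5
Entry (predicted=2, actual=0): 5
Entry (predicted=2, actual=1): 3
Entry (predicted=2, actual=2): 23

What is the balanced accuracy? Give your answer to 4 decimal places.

Balanced accuracy = mean of per-class recall.
  0: recall = 32/41 = 0.78049
  1: recall = 41/58 = 0.70690
  2: recall = 23/35 = 0.65714
Mean = (0.78049 + 0.70690 + 0.65714) / 3 = 0.7148

0.7148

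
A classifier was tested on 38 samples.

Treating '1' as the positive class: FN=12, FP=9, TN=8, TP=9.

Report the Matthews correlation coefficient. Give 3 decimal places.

-0.100

MCC = (TP·TN − FP·FN) / √((TP+FP)(TP+FN)(TN+FP)(TN+FN))
Numerator = 9·8 − 9·12 = -36
Denominator = √(18·21·17·20) = √128520 = 358.4969
MCC = -36 / 358.4969 = -0.100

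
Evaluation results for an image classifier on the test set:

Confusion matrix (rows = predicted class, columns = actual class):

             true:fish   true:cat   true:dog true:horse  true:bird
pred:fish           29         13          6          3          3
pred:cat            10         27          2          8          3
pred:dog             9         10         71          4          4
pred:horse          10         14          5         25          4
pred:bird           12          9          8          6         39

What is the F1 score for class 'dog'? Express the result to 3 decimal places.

0.747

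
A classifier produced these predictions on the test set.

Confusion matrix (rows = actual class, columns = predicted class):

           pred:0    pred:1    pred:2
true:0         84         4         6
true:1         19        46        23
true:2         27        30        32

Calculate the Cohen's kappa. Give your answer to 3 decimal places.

Observed agreement pₒ = trace/N = 162/271 = 0.5978
Expected agreement pₑ = Σ (rowᵢ·colᵢ)/N² = (94·130 + 88·80 + 89·61)/271² = 0.3362
κ = (pₒ − pₑ)/(1 − pₑ) = (0.5978 − 0.3362)/(1 − 0.3362) = 0.394

0.394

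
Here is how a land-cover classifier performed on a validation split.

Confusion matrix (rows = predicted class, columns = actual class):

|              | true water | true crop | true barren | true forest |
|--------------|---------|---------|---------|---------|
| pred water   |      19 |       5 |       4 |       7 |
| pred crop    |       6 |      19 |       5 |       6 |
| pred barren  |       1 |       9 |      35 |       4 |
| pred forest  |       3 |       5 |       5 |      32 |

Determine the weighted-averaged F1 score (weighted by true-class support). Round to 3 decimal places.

0.637

Per-class F1 score (2·TP/(2·TP+FP+FN)):
  water: TP=19, FP=5+4+7=16, FN=6+1+3=10 → 38/64 = 0.5938
  crop: TP=19, FP=6+5+6=17, FN=5+9+5=19 → 38/74 = 0.5135
  barren: TP=35, FP=1+9+4=14, FN=4+5+5=14 → 70/98 = 0.7143
  forest: TP=32, FP=3+5+5=13, FN=7+6+4=17 → 64/94 = 0.6809
Weighted-F1 score = Σ (supportᵢ/N)·F1 scoreᵢ with N=165: (29/165)·0.5938 + (38/165)·0.5135 + (49/165)·0.7143 + (49/165)·0.6809 = 0.637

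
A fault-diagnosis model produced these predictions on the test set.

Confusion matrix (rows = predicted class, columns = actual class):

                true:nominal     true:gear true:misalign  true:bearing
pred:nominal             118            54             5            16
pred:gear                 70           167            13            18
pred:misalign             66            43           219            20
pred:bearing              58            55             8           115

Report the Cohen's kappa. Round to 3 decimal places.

0.458

Observed agreement pₒ = trace/N = 619/1045 = 0.5923
Expected agreement pₑ = Σ (rowᵢ·colᵢ)/N² = (312·193 + 319·268 + 245·348 + 169·236)/1045² = 0.2480
κ = (pₒ − pₑ)/(1 − pₑ) = (0.5923 − 0.2480)/(1 − 0.2480) = 0.458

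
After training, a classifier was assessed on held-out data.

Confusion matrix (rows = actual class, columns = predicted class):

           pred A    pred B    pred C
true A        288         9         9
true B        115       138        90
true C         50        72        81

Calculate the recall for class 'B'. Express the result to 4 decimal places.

One-vs-rest for 'B': TP = diagonal; FP = other classes predicted 'B'; FN = 'B' predicted as other.
recall = TP/(TP+FN).
B: TP=138, FN=115+90=205 → 138/343 = 0.40233

0.4023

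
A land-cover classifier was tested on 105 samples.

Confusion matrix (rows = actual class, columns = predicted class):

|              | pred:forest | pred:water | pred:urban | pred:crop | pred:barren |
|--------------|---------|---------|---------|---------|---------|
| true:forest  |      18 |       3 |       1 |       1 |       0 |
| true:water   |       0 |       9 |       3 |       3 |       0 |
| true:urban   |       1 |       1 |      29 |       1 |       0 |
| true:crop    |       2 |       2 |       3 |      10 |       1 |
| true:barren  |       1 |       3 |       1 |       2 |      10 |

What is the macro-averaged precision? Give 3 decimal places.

0.720

Per-class precision (TP/(TP+FP)):
  forest: TP=18, FP=0+1+2+1=4 → 18/22 = 0.8182
  water: TP=9, FP=3+1+2+3=9 → 9/18 = 0.5000
  urban: TP=29, FP=1+3+3+1=8 → 29/37 = 0.7838
  crop: TP=10, FP=1+3+1+2=7 → 10/17 = 0.5882
  barren: TP=10, FP=0+0+0+1=1 → 10/11 = 0.9091
Macro-precision = mean = (0.8182 + 0.5000 + 0.7838 + 0.5882 + 0.9091) / 5 = 0.720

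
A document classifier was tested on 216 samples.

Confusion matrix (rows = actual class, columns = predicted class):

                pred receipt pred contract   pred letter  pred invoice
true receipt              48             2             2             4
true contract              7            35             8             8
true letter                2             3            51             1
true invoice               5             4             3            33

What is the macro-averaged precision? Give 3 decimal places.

0.771

Per-class precision (TP/(TP+FP)):
  receipt: TP=48, FP=7+2+5=14 → 48/62 = 0.7742
  contract: TP=35, FP=2+3+4=9 → 35/44 = 0.7955
  letter: TP=51, FP=2+8+3=13 → 51/64 = 0.7969
  invoice: TP=33, FP=4+8+1=13 → 33/46 = 0.7174
Macro-precision = mean = (0.7742 + 0.7955 + 0.7969 + 0.7174) / 4 = 0.771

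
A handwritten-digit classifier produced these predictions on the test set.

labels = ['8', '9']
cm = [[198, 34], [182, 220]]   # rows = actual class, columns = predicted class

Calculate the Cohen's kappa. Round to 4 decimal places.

Observed agreement pₒ = trace/N = 418/634 = 0.65931
Expected agreement pₑ = Σ (rowᵢ·colᵢ)/N² = (232·380 + 402·254)/634² = 0.47336
κ = (pₒ − pₑ)/(1 − pₑ) = (0.65931 − 0.47336)/(1 − 0.47336) = 0.3531

0.3531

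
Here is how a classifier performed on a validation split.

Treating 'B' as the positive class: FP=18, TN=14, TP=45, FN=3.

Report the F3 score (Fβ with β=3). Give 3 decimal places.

Fβ = (1+β²)·TP / ((1+β²)·TP + β²·FN + FP), with β²=9
= 10·45 / (10·45 + 9·3 + 18) = 0.909

0.909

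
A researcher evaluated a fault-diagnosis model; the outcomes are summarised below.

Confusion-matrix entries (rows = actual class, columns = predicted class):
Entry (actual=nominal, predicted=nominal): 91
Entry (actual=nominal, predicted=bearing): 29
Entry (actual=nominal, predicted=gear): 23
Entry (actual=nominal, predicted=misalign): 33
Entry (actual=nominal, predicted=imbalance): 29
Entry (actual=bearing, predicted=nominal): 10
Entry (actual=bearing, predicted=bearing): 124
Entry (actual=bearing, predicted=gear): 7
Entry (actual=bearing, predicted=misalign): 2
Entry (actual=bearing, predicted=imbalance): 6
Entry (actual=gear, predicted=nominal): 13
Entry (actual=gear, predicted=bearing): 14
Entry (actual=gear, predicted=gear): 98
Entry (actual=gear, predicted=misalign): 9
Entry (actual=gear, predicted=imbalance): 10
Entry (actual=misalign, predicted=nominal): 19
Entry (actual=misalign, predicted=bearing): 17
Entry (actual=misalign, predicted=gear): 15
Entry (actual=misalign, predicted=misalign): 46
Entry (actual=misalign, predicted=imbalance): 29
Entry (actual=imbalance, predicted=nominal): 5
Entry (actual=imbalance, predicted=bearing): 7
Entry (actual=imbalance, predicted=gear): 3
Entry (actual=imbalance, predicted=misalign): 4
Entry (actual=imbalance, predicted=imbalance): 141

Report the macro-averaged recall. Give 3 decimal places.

0.641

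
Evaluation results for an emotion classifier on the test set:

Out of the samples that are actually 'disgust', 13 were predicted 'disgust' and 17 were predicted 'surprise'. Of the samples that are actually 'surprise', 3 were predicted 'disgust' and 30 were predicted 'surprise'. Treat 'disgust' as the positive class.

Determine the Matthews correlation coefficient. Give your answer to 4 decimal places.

MCC = (TP·TN − FP·FN) / √((TP+FP)(TP+FN)(TN+FP)(TN+FN))
Numerator = 13·30 − 3·17 = 339
Denominator = √(16·30·33·47) = √744480 = 862.8325
MCC = 339 / 862.8325 = 0.3929

0.3929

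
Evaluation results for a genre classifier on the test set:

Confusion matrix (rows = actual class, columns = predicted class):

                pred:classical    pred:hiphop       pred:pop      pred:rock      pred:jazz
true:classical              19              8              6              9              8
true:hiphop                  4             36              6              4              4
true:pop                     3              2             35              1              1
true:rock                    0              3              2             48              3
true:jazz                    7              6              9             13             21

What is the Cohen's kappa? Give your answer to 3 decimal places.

0.520

Observed agreement pₒ = trace/N = 159/258 = 0.6163
Expected agreement pₑ = Σ (rowᵢ·colᵢ)/N² = (50·33 + 54·55 + 42·58 + 56·75 + 56·37)/258² = 0.2002
κ = (pₒ − pₑ)/(1 − pₑ) = (0.6163 − 0.2002)/(1 − 0.2002) = 0.520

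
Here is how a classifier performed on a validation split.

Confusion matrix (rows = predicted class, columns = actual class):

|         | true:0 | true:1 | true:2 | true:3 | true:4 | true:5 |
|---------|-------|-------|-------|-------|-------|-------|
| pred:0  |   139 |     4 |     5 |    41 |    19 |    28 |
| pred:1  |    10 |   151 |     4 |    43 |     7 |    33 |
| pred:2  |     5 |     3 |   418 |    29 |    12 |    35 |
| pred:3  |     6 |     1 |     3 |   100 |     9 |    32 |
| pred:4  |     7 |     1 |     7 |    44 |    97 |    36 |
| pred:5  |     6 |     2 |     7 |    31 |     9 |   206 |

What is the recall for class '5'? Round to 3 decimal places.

recall = TP/(TP+FN).
5: TP=206, FN=28+33+35+32+36=164 → 206/370 = 0.5568

0.557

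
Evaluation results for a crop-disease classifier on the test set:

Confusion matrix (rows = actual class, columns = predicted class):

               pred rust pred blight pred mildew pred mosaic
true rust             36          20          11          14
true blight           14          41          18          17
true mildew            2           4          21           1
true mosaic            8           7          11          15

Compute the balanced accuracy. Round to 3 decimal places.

Balanced accuracy = mean of per-class recall.
  rust: recall = 36/81 = 0.4444
  blight: recall = 41/90 = 0.4556
  mildew: recall = 21/28 = 0.7500
  mosaic: recall = 15/41 = 0.3659
Mean = (0.4444 + 0.4556 + 0.7500 + 0.3659) / 4 = 0.504

0.504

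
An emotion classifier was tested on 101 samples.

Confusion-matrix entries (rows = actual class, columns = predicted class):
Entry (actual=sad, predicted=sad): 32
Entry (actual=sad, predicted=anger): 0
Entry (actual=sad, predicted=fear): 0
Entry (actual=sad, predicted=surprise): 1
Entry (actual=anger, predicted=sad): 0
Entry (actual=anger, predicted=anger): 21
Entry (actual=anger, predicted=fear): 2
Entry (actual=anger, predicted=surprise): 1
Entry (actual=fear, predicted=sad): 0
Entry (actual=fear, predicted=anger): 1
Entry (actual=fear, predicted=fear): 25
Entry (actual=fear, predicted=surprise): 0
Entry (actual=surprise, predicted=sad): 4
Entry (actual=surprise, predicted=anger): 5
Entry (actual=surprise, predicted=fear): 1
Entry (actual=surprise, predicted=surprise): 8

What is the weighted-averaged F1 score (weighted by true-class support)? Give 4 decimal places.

0.8389

Per-class F1 score (2·TP/(2·TP+FP+FN)):
  sad: TP=32, FP=0+0+4=4, FN=0+0+1=1 → 64/69 = 0.92754
  anger: TP=21, FP=0+1+5=6, FN=0+2+1=3 → 42/51 = 0.82353
  fear: TP=25, FP=0+2+1=3, FN=0+1+0=1 → 50/54 = 0.92593
  surprise: TP=8, FP=1+1+0=2, FN=4+5+1=10 → 16/28 = 0.57143
Weighted-F1 score = Σ (supportᵢ/N)·F1 scoreᵢ with N=101: (33/101)·0.92754 + (24/101)·0.82353 + (26/101)·0.92593 + (18/101)·0.57143 = 0.8389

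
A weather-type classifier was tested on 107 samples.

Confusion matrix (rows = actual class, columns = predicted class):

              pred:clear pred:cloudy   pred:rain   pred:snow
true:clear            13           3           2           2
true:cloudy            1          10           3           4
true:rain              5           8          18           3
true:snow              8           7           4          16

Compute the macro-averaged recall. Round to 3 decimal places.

0.548

Per-class recall (TP/(TP+FN)):
  clear: TP=13, FN=3+2+2=7 → 13/20 = 0.6500
  cloudy: TP=10, FN=1+3+4=8 → 10/18 = 0.5556
  rain: TP=18, FN=5+8+3=16 → 18/34 = 0.5294
  snow: TP=16, FN=8+7+4=19 → 16/35 = 0.4571
Macro-recall = mean = (0.6500 + 0.5556 + 0.5294 + 0.4571) / 4 = 0.548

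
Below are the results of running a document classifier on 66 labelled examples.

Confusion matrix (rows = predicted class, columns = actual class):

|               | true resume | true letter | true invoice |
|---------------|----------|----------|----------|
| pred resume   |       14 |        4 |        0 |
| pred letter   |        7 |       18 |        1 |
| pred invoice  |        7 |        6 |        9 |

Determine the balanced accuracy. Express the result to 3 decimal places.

0.681

Balanced accuracy = mean of per-class recall.
  resume: recall = 14/28 = 0.5000
  letter: recall = 18/28 = 0.6429
  invoice: recall = 9/10 = 0.9000
Mean = (0.5000 + 0.6429 + 0.9000) / 3 = 0.681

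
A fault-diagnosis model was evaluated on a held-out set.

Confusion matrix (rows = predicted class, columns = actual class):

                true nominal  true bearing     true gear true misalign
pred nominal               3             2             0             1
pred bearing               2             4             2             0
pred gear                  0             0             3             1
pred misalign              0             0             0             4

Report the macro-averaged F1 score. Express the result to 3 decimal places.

0.646

Per-class F1 score (2·TP/(2·TP+FP+FN)):
  nominal: TP=3, FP=2+0+1=3, FN=2+0+0=2 → 6/11 = 0.5455
  bearing: TP=4, FP=2+2+0=4, FN=2+0+0=2 → 8/14 = 0.5714
  gear: TP=3, FP=0+0+1=1, FN=0+2+0=2 → 6/9 = 0.6667
  misalign: TP=4, FP=0+0+0=0, FN=1+0+1=2 → 8/10 = 0.8000
Macro-F1 score = mean = (0.5455 + 0.5714 + 0.6667 + 0.8000) / 4 = 0.646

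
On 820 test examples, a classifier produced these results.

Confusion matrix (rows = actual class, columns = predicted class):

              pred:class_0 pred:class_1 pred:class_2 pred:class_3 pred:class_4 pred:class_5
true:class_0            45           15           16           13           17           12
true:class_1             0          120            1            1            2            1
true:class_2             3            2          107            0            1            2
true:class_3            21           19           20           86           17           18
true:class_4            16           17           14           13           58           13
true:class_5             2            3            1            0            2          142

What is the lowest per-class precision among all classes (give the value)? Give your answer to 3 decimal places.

Per-class precision (TP/(TP+FP)):
  class_0: TP=45, FP=0+3+21+16+2=42 → 45/87 = 0.5172
  class_1: TP=120, FP=15+2+19+17+3=56 → 120/176 = 0.6818
  class_2: TP=107, FP=16+1+20+14+1=52 → 107/159 = 0.6730
  class_3: TP=86, FP=13+1+0+13+0=27 → 86/113 = 0.7611
  class_4: TP=58, FP=17+2+1+17+2=39 → 58/97 = 0.5979
  class_5: TP=142, FP=12+1+2+18+13=46 → 142/188 = 0.7553
Lowest is class 'class_0' with precision = 0.517.

0.517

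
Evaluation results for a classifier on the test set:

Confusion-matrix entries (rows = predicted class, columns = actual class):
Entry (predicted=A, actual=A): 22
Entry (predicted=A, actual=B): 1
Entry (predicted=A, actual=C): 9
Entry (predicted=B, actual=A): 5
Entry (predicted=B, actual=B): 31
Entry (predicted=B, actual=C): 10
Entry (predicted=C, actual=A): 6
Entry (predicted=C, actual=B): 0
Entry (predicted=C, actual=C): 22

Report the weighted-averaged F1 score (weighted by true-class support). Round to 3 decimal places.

Per-class F1 score (2·TP/(2·TP+FP+FN)):
  A: TP=22, FP=1+9=10, FN=5+6=11 → 44/65 = 0.6769
  B: TP=31, FP=5+10=15, FN=1+0=1 → 62/78 = 0.7949
  C: TP=22, FP=6+0=6, FN=9+10=19 → 44/69 = 0.6377
Weighted-F1 score = Σ (supportᵢ/N)·F1 scoreᵢ with N=106: (33/106)·0.6769 + (32/106)·0.7949 + (41/106)·0.6377 = 0.697

0.697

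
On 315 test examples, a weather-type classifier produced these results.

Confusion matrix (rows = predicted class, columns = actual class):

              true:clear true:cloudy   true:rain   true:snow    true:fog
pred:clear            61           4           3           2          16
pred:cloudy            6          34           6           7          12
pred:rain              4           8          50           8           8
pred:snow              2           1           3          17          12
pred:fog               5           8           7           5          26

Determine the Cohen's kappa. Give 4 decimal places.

Observed agreement pₒ = trace/N = 188/315 = 0.59683
Expected agreement pₑ = Σ (rowᵢ·colᵢ)/N² = (78·86 + 55·65 + 69·78 + 39·35 + 74·51)/315² = 0.20966
κ = (pₒ − pₑ)/(1 − pₑ) = (0.59683 − 0.20966)/(1 − 0.20966) = 0.4899

0.4899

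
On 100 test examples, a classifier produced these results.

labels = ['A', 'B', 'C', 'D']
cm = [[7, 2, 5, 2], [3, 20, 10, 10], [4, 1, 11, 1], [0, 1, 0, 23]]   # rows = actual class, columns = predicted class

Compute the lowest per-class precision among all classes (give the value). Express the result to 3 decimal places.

Per-class precision (TP/(TP+FP)):
  A: TP=7, FP=3+4+0=7 → 7/14 = 0.5000
  B: TP=20, FP=2+1+1=4 → 20/24 = 0.8333
  C: TP=11, FP=5+10+0=15 → 11/26 = 0.4231
  D: TP=23, FP=2+10+1=13 → 23/36 = 0.6389
Lowest is class 'C' with precision = 0.423.

0.423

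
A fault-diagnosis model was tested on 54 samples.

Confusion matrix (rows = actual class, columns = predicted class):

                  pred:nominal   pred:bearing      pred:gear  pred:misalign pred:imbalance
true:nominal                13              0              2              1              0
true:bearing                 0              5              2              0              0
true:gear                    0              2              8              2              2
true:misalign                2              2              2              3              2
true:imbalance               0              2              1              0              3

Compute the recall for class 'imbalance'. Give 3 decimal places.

0.500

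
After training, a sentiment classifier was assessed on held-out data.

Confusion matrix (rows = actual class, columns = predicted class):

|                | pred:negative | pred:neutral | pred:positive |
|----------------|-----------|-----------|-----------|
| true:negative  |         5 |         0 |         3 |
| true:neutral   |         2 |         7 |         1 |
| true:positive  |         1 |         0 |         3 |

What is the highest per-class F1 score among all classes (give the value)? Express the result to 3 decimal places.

Per-class F1 score (2·TP/(2·TP+FP+FN)):
  negative: TP=5, FP=2+1=3, FN=0+3=3 → 10/16 = 0.6250
  neutral: TP=7, FP=0+0=0, FN=2+1=3 → 14/17 = 0.8235
  positive: TP=3, FP=3+1=4, FN=1+0=1 → 6/11 = 0.5455
Highest is class 'neutral' with F1 score = 0.824.

0.824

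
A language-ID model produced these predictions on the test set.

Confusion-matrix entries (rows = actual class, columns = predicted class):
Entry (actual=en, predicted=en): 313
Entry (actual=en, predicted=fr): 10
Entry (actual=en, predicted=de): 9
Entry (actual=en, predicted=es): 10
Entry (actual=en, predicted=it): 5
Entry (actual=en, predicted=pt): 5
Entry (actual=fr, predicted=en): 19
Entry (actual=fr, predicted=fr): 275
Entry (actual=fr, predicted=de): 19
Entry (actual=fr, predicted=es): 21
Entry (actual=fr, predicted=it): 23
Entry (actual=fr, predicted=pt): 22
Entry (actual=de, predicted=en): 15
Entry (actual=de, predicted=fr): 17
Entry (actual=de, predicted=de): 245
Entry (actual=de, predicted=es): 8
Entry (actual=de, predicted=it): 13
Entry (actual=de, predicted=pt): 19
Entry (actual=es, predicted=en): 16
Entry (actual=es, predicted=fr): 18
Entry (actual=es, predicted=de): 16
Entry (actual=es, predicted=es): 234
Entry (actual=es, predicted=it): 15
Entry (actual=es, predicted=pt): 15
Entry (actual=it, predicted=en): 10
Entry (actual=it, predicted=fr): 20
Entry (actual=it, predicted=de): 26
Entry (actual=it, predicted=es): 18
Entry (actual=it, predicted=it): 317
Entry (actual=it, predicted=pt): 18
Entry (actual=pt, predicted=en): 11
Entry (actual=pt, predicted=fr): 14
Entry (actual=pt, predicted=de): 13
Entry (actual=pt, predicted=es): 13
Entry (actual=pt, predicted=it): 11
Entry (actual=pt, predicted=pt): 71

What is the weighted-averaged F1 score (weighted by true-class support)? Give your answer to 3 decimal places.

0.765

Per-class F1 score (2·TP/(2·TP+FP+FN)):
  en: TP=313, FP=19+15+16+10+11=71, FN=10+9+10+5+5=39 → 626/736 = 0.8505
  fr: TP=275, FP=10+17+18+20+14=79, FN=19+19+21+23+22=104 → 550/733 = 0.7503
  de: TP=245, FP=9+19+16+26+13=83, FN=15+17+8+13+19=72 → 490/645 = 0.7597
  es: TP=234, FP=10+21+8+18+13=70, FN=16+18+16+15+15=80 → 468/618 = 0.7573
  it: TP=317, FP=5+23+13+15+11=67, FN=10+20+26+18+18=92 → 634/793 = 0.7995
  pt: TP=71, FP=5+22+19+15+18=79, FN=11+14+13+13+11=62 → 142/283 = 0.5018
Weighted-F1 score = Σ (supportᵢ/N)·F1 scoreᵢ with N=1904: (352/1904)·0.8505 + (379/1904)·0.7503 + (317/1904)·0.7597 + (314/1904)·0.7573 + (409/1904)·0.7995 + (133/1904)·0.5018 = 0.765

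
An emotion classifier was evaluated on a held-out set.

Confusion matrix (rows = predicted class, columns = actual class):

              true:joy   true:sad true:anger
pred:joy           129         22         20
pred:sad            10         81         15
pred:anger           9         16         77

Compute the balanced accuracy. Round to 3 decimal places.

0.747

Balanced accuracy = mean of per-class recall.
  joy: recall = 129/148 = 0.8716
  sad: recall = 81/119 = 0.6807
  anger: recall = 77/112 = 0.6875
Mean = (0.8716 + 0.6807 + 0.6875) / 3 = 0.747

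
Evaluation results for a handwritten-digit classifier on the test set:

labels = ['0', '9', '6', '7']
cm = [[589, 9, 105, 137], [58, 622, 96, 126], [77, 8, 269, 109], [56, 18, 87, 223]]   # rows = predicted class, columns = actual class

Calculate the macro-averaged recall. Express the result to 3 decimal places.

Per-class recall (TP/(TP+FN)):
  0: TP=589, FN=58+77+56=191 → 589/780 = 0.7551
  9: TP=622, FN=9+8+18=35 → 622/657 = 0.9467
  6: TP=269, FN=105+96+87=288 → 269/557 = 0.4829
  7: TP=223, FN=137+126+109=372 → 223/595 = 0.3748
Macro-recall = mean = (0.7551 + 0.9467 + 0.4829 + 0.3748) / 4 = 0.640

0.640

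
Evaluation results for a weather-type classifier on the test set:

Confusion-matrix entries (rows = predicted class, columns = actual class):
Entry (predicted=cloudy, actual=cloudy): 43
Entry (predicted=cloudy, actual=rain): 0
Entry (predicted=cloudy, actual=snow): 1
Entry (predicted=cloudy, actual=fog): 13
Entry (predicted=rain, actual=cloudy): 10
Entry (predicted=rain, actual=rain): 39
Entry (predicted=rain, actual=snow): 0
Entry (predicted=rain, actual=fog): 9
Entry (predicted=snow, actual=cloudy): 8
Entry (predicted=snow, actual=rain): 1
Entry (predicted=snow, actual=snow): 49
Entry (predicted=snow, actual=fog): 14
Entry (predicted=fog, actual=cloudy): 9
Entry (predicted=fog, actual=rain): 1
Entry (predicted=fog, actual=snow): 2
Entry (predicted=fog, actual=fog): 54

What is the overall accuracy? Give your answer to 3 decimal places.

0.731

Accuracy = trace / total = (43+39+49+54=185) / 253 = 185/253 = 0.731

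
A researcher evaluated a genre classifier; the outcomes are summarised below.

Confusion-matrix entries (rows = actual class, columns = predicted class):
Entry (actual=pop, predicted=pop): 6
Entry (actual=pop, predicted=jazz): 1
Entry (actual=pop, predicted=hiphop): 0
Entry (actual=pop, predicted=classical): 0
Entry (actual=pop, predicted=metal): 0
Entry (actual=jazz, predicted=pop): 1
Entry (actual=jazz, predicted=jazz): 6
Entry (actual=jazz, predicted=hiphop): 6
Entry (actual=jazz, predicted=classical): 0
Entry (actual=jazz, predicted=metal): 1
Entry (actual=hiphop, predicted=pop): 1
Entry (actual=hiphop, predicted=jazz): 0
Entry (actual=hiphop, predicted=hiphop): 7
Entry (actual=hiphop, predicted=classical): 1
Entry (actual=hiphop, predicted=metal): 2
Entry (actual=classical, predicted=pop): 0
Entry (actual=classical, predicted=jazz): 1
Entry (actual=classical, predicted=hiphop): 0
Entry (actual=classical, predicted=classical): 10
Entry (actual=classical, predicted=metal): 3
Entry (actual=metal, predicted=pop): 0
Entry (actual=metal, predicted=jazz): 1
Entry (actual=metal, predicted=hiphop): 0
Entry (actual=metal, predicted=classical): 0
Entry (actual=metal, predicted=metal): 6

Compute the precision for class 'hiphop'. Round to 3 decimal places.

0.538

Treat 'hiphop' as positive and all other classes as negative.
precision = TP/(TP+FP).
hiphop: TP=7, FP=0+6+0+0=6 → 7/13 = 0.5385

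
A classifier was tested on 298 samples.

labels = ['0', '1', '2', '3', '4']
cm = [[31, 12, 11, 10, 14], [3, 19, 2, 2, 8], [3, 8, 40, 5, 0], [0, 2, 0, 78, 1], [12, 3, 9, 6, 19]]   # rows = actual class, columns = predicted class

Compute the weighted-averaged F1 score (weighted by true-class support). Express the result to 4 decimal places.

0.6124

Per-class F1 score (2·TP/(2·TP+FP+FN)):
  0: TP=31, FP=3+3+0+12=18, FN=12+11+10+14=47 → 62/127 = 0.48819
  1: TP=19, FP=12+8+2+3=25, FN=3+2+2+8=15 → 38/78 = 0.48718
  2: TP=40, FP=11+2+0+9=22, FN=3+8+5+0=16 → 80/118 = 0.67797
  3: TP=78, FP=10+2+5+6=23, FN=0+2+0+1=3 → 156/182 = 0.85714
  4: TP=19, FP=14+8+0+1=23, FN=12+3+9+6=30 → 38/91 = 0.41758
Weighted-F1 score = Σ (supportᵢ/N)·F1 scoreᵢ with N=298: (78/298)·0.48819 + (34/298)·0.48718 + (56/298)·0.67797 + (81/298)·0.85714 + (49/298)·0.41758 = 0.6124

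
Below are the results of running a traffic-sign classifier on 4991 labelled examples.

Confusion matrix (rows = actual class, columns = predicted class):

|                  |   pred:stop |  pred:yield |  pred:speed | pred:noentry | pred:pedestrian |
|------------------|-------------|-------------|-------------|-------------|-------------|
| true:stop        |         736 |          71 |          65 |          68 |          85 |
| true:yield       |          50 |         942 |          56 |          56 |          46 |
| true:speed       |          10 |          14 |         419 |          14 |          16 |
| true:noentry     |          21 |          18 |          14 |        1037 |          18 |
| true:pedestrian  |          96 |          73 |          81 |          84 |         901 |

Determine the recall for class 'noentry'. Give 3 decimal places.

0.936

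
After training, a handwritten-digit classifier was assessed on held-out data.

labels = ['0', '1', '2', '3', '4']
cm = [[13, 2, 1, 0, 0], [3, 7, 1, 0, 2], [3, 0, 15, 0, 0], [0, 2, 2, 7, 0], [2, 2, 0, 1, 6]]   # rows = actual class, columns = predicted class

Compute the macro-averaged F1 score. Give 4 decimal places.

Per-class F1 score (2·TP/(2·TP+FP+FN)):
  0: TP=13, FP=3+3+0+2=8, FN=2+1+0+0=3 → 26/37 = 0.70270
  1: TP=7, FP=2+0+2+2=6, FN=3+1+0+2=6 → 14/26 = 0.53846
  2: TP=15, FP=1+1+2+0=4, FN=3+0+0+0=3 → 30/37 = 0.81081
  3: TP=7, FP=0+0+0+1=1, FN=0+2+2+0=4 → 14/19 = 0.73684
  4: TP=6, FP=0+2+0+0=2, FN=2+2+0+1=5 → 12/19 = 0.63158
Macro-F1 score = mean = (0.70270 + 0.53846 + 0.81081 + 0.73684 + 0.63158) / 5 = 0.6841

0.6841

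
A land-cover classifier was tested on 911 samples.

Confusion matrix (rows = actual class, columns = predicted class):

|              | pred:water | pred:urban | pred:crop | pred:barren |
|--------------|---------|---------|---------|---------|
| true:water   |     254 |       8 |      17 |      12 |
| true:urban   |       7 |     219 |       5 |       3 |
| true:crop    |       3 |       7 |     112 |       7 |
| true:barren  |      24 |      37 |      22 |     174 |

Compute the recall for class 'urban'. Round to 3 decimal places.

One-vs-rest for 'urban': TP = diagonal; FP = other classes predicted 'urban'; FN = 'urban' predicted as other.
recall = TP/(TP+FN).
urban: TP=219, FN=7+5+3=15 → 219/234 = 0.9359

0.936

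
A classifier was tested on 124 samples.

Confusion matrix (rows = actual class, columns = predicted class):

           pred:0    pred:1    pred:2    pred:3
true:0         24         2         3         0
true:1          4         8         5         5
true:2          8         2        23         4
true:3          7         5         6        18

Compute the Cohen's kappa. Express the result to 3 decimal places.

0.446

Observed agreement pₒ = trace/N = 73/124 = 0.5887
Expected agreement pₑ = Σ (rowᵢ·colᵢ)/N² = (29·43 + 22·17 + 37·37 + 36·27)/124² = 0.2577
κ = (pₒ − pₑ)/(1 − pₑ) = (0.5887 − 0.2577)/(1 − 0.2577) = 0.446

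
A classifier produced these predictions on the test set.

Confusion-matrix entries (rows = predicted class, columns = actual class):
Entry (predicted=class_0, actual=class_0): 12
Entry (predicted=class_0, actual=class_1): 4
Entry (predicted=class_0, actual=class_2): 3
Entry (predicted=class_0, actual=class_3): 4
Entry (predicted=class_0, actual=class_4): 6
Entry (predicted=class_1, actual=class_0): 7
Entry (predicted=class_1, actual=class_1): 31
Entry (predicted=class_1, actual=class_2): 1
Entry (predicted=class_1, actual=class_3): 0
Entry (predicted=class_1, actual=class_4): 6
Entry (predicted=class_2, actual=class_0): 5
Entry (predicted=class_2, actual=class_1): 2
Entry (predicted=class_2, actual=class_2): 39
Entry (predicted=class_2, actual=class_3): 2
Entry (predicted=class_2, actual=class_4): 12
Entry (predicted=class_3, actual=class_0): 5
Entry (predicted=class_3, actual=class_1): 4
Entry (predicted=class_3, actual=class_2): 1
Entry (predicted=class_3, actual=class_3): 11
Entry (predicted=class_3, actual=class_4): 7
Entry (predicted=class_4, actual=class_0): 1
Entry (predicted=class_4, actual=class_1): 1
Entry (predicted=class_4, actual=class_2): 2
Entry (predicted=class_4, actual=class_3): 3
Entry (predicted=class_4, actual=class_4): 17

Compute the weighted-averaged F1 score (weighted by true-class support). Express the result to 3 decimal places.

0.580

Per-class F1 score (2·TP/(2·TP+FP+FN)):
  class_0: TP=12, FP=4+3+4+6=17, FN=7+5+5+1=18 → 24/59 = 0.4068
  class_1: TP=31, FP=7+1+0+6=14, FN=4+2+4+1=11 → 62/87 = 0.7126
  class_2: TP=39, FP=5+2+2+12=21, FN=3+1+1+2=7 → 78/106 = 0.7358
  class_3: TP=11, FP=5+4+1+7=17, FN=4+0+2+3=9 → 22/48 = 0.4583
  class_4: TP=17, FP=1+1+2+3=7, FN=6+6+12+7=31 → 34/72 = 0.4722
Weighted-F1 score = Σ (supportᵢ/N)·F1 scoreᵢ with N=186: (30/186)·0.4068 + (42/186)·0.7126 + (46/186)·0.7358 + (20/186)·0.4583 + (48/186)·0.4722 = 0.580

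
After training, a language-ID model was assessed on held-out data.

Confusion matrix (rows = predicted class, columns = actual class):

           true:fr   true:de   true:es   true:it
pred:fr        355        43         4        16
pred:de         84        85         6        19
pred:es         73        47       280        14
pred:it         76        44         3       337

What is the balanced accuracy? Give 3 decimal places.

0.705

Balanced accuracy = mean of per-class recall.
  fr: recall = 355/588 = 0.6037
  de: recall = 85/219 = 0.3881
  es: recall = 280/293 = 0.9556
  it: recall = 337/386 = 0.8731
Mean = (0.6037 + 0.3881 + 0.9556 + 0.8731) / 4 = 0.705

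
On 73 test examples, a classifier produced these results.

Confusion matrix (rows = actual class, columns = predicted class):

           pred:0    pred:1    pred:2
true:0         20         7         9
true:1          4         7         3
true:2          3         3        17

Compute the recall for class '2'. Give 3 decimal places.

0.739

Treat '2' as positive and all other classes as negative.
recall = TP/(TP+FN).
2: TP=17, FN=3+3=6 → 17/23 = 0.7391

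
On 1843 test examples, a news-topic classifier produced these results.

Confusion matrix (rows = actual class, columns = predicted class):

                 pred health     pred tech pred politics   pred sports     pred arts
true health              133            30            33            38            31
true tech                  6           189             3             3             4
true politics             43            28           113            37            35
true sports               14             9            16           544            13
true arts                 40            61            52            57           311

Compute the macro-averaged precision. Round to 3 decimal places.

0.654

Per-class precision (TP/(TP+FP)):
  health: TP=133, FP=6+43+14+40=103 → 133/236 = 0.5636
  tech: TP=189, FP=30+28+9+61=128 → 189/317 = 0.5962
  politics: TP=113, FP=33+3+16+52=104 → 113/217 = 0.5207
  sports: TP=544, FP=38+3+37+57=135 → 544/679 = 0.8012
  arts: TP=311, FP=31+4+35+13=83 → 311/394 = 0.7893
Macro-precision = mean = (0.5636 + 0.5962 + 0.5207 + 0.8012 + 0.7893) / 5 = 0.654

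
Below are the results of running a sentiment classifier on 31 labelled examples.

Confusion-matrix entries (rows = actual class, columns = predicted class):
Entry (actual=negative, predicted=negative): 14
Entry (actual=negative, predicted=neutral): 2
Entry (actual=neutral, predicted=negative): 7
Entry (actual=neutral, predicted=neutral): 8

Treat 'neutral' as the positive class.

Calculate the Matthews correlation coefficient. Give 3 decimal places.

MCC = (TP·TN − FP·FN) / √((TP+FP)(TP+FN)(TN+FP)(TN+FN))
Numerator = 8·14 − 2·7 = 98
Denominator = √(10·15·16·21) = √50400 = 224.4994
MCC = 98 / 224.4994 = 0.437

0.437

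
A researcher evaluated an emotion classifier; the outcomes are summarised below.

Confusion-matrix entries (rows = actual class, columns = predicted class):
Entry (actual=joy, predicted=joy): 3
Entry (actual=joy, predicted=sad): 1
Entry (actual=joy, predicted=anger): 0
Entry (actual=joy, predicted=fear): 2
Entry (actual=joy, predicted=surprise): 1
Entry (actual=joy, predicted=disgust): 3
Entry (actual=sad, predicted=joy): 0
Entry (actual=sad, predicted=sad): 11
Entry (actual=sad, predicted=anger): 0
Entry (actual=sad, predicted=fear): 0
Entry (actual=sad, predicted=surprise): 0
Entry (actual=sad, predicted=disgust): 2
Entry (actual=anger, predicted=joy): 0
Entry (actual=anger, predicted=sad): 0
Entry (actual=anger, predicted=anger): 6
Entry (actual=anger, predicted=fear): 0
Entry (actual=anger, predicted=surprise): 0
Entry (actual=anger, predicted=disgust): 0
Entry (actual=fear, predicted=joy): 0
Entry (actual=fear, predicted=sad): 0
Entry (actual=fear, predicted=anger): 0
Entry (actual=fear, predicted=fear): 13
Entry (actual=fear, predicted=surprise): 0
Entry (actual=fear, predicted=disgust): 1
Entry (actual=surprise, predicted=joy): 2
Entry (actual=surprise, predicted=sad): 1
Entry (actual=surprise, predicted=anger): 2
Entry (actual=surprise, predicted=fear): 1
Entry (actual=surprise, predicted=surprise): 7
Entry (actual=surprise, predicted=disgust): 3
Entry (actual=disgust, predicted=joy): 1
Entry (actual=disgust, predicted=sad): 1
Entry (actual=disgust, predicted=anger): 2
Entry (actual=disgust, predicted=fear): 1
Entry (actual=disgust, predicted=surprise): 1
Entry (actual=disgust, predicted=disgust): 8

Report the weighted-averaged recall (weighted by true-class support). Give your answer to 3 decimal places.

0.658

Per-class recall (TP/(TP+FN)):
  joy: TP=3, FN=1+0+2+1+3=7 → 3/10 = 0.3000
  sad: TP=11, FN=0+0+0+0+2=2 → 11/13 = 0.8462
  anger: TP=6, FN=0+0+0+0+0=0 → 6/6 = 1.0000
  fear: TP=13, FN=0+0+0+0+1=1 → 13/14 = 0.9286
  surprise: TP=7, FN=2+1+2+1+3=9 → 7/16 = 0.4375
  disgust: TP=8, FN=1+1+2+1+1=6 → 8/14 = 0.5714
Weighted-recall = Σ (supportᵢ/N)·recallᵢ with N=73: (10/73)·0.3000 + (13/73)·0.8462 + (6/73)·1.0000 + (14/73)·0.9286 + (16/73)·0.4375 + (14/73)·0.5714 = 0.658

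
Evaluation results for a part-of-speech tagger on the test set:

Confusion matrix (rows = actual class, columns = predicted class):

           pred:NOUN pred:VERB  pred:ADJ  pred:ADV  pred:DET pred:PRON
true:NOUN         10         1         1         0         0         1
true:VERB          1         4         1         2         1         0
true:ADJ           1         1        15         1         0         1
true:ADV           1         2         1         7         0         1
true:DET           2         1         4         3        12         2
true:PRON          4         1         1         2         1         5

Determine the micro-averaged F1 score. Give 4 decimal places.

0.5824

Micro-averaging pools counts across classes: ΣTP=53, ΣFP=38, ΣFN=38.
Micro-F1 score = 2·TP/(2·TP+FP+FN) on pooled counts = 0.5824 (equals overall accuracy in single-label multiclass).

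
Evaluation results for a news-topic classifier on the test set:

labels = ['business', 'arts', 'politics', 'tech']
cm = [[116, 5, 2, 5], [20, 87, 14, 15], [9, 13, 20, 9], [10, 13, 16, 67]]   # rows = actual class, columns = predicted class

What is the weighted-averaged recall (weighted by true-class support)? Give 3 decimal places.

Per-class recall (TP/(TP+FN)):
  business: TP=116, FN=5+2+5=12 → 116/128 = 0.9063
  arts: TP=87, FN=20+14+15=49 → 87/136 = 0.6397
  politics: TP=20, FN=9+13+9=31 → 20/51 = 0.3922
  tech: TP=67, FN=10+13+16=39 → 67/106 = 0.6321
Weighted-recall = Σ (supportᵢ/N)·recallᵢ with N=421: (128/421)·0.9063 + (136/421)·0.6397 + (51/421)·0.3922 + (106/421)·0.6321 = 0.689

0.689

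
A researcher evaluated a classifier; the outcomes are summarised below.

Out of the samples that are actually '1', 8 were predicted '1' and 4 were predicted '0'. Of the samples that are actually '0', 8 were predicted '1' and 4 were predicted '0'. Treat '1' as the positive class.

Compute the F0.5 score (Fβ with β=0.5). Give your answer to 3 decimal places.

0.526

Fβ = (1+β²)·TP / ((1+β²)·TP + β²·FN + FP), with β²=1/4
= 1.25·8 / (1.25·8 + 0.25·4 + 8) = 0.526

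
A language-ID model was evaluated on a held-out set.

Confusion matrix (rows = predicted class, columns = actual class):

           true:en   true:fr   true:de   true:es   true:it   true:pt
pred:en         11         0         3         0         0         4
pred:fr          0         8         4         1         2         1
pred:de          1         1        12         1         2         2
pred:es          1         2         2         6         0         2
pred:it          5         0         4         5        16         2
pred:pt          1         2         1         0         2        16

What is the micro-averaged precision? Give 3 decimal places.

0.575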